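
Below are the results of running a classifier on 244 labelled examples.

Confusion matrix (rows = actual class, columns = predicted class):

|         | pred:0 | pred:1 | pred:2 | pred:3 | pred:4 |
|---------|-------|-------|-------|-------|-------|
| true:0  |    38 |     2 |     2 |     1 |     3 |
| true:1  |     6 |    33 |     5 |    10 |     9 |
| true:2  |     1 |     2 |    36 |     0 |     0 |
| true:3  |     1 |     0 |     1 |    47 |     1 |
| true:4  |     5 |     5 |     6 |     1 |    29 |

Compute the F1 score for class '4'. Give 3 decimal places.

0.659

Take TP from the diagonal, FP from the rest of the '4' prediction marginal, FN from the rest of the '4' actual marginal.
F1 score = 2·TP/(2·TP+FP+FN).
4: TP=29, FP=3+9+0+1=13, FN=5+5+6+1=17 → 58/88 = 0.6591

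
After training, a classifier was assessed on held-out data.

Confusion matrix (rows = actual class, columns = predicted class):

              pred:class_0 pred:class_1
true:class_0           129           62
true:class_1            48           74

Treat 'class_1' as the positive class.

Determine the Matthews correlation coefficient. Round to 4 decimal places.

0.2774

MCC = (TP·TN − FP·FN) / √((TP+FP)(TP+FN)(TN+FP)(TN+FN))
Numerator = 74·129 − 62·48 = 6570
Denominator = √(136·122·191·177) = √560925744 = 23683.8710
MCC = 6570 / 23683.8710 = 0.2774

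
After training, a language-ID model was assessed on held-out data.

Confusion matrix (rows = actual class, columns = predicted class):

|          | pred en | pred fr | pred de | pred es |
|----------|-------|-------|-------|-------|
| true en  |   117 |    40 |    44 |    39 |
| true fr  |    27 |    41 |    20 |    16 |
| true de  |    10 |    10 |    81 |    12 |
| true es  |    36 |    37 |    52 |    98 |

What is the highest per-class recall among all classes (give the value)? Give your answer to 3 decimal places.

0.717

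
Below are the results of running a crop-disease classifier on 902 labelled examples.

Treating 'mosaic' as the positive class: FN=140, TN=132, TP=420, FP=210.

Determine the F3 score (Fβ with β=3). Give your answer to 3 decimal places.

0.741

Fβ = (1+β²)·TP / ((1+β²)·TP + β²·FN + FP), with β²=9
= 10·420 / (10·420 + 9·140 + 210) = 0.741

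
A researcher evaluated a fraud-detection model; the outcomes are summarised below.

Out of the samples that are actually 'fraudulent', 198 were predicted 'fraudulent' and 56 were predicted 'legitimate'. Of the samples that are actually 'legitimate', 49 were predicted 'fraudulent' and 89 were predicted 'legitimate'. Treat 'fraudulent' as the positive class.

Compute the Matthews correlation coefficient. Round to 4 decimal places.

0.4199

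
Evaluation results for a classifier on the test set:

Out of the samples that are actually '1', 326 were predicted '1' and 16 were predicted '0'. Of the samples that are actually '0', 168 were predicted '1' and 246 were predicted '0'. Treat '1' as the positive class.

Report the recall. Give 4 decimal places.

Recall = TP/(TP+FN) = 326/(326+16) = 326/342 = 0.9532

0.9532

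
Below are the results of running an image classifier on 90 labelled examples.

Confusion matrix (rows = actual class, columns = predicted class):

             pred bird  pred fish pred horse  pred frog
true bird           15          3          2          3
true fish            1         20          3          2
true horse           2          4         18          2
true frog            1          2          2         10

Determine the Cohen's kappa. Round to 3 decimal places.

0.595

Observed agreement pₒ = trace/N = 63/90 = 0.7000
Expected agreement pₑ = Σ (rowᵢ·colᵢ)/N² = (23·19 + 26·29 + 26·25 + 15·17)/90² = 0.2588
κ = (pₒ − pₑ)/(1 − pₑ) = (0.7000 − 0.2588)/(1 − 0.2588) = 0.595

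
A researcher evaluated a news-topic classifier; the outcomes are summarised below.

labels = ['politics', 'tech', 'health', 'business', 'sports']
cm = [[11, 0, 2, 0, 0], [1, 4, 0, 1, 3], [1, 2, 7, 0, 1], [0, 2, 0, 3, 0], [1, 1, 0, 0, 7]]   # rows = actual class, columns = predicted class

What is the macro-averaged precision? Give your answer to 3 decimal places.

Per-class precision (TP/(TP+FP)):
  politics: TP=11, FP=1+1+0+1=3 → 11/14 = 0.7857
  tech: TP=4, FP=0+2+2+1=5 → 4/9 = 0.4444
  health: TP=7, FP=2+0+0+0=2 → 7/9 = 0.7778
  business: TP=3, FP=0+1+0+0=1 → 3/4 = 0.7500
  sports: TP=7, FP=0+3+1+0=4 → 7/11 = 0.6364
Macro-precision = mean = (0.7857 + 0.4444 + 0.7778 + 0.7500 + 0.6364) / 5 = 0.679

0.679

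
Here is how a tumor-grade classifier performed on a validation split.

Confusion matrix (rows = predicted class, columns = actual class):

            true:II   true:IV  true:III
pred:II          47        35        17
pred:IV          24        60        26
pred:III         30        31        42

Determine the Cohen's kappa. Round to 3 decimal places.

0.214

Observed agreement pₒ = trace/N = 149/312 = 0.4776
Expected agreement pₑ = Σ (rowᵢ·colᵢ)/N² = (101·99 + 126·110 + 85·103)/312² = 0.3350
κ = (pₒ − pₑ)/(1 − pₑ) = (0.4776 − 0.3350)/(1 − 0.3350) = 0.214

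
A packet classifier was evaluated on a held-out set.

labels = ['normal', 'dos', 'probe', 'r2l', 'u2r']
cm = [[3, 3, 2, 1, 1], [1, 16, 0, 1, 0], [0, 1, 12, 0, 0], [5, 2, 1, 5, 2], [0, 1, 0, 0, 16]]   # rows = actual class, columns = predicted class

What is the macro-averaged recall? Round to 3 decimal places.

Per-class recall (TP/(TP+FN)):
  normal: TP=3, FN=3+2+1+1=7 → 3/10 = 0.3000
  dos: TP=16, FN=1+0+1+0=2 → 16/18 = 0.8889
  probe: TP=12, FN=0+1+0+0=1 → 12/13 = 0.9231
  r2l: TP=5, FN=5+2+1+2=10 → 5/15 = 0.3333
  u2r: TP=16, FN=0+1+0+0=1 → 16/17 = 0.9412
Macro-recall = mean = (0.3000 + 0.8889 + 0.9231 + 0.3333 + 0.9412) / 5 = 0.677

0.677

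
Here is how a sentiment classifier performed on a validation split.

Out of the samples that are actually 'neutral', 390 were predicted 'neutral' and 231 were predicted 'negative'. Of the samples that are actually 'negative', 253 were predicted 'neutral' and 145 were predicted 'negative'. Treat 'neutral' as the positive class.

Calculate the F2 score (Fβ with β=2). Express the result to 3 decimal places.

Fβ = (1+β²)·TP / ((1+β²)·TP + β²·FN + FP), with β²=4
= 5·390 / (5·390 + 4·231 + 253) = 0.624

0.624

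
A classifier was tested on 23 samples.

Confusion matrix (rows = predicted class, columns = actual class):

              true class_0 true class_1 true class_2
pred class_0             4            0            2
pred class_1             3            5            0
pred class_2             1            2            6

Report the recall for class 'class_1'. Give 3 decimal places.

0.714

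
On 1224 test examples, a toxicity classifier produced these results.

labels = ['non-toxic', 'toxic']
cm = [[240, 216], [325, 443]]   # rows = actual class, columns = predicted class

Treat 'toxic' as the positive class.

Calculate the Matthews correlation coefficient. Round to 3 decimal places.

0.100

MCC = (TP·TN − FP·FN) / √((TP+FP)(TP+FN)(TN+FP)(TN+FN))
Numerator = 443·240 − 216·325 = 36120
Denominator = √(659·768·456·565) = √130394695680 = 361102.0572
MCC = 36120 / 361102.0572 = 0.100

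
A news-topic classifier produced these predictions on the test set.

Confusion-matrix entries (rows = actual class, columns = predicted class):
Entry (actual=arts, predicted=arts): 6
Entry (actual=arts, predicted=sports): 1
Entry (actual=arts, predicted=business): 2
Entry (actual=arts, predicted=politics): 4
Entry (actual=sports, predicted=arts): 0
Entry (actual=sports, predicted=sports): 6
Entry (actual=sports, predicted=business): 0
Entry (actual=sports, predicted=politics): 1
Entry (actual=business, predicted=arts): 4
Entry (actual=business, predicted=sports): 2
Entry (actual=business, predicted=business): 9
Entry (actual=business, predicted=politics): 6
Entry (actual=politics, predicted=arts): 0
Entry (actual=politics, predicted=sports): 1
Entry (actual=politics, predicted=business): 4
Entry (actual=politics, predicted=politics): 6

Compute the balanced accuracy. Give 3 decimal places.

0.573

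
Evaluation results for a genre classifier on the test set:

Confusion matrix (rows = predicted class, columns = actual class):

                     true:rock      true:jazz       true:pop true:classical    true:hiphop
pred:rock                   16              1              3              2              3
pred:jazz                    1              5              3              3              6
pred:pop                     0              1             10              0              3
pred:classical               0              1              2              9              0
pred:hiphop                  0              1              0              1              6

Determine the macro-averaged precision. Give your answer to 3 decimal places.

0.626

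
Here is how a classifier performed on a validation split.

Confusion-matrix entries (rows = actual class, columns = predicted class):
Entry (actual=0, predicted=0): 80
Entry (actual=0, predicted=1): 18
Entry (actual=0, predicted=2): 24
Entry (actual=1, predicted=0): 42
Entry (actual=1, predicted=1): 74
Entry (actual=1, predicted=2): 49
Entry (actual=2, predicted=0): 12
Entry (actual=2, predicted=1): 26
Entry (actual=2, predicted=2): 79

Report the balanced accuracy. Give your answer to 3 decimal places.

0.593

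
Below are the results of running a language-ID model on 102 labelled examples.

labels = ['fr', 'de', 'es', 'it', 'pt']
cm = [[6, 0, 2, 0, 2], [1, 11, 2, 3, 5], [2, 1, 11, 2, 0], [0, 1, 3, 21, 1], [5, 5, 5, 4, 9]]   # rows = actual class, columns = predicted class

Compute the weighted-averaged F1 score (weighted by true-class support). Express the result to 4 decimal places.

0.5571

Per-class F1 score (2·TP/(2·TP+FP+FN)):
  fr: TP=6, FP=1+2+0+5=8, FN=0+2+0+2=4 → 12/24 = 0.50000
  de: TP=11, FP=0+1+1+5=7, FN=1+2+3+5=11 → 22/40 = 0.55000
  es: TP=11, FP=2+2+3+5=12, FN=2+1+2+0=5 → 22/39 = 0.56410
  it: TP=21, FP=0+3+2+4=9, FN=0+1+3+1=5 → 42/56 = 0.75000
  pt: TP=9, FP=2+5+0+1=8, FN=5+5+5+4=19 → 18/45 = 0.40000
Weighted-F1 score = Σ (supportᵢ/N)·F1 scoreᵢ with N=102: (10/102)·0.50000 + (22/102)·0.55000 + (16/102)·0.56410 + (26/102)·0.75000 + (28/102)·0.40000 = 0.5571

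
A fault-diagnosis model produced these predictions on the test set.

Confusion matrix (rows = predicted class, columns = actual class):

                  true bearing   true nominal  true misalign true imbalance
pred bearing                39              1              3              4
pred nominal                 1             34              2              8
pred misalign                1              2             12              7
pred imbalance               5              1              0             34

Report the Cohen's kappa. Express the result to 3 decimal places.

0.689

Observed agreement pₒ = trace/N = 119/154 = 0.7727
Expected agreement pₑ = Σ (rowᵢ·colᵢ)/N² = (46·47 + 38·45 + 17·22 + 53·40)/154² = 0.2684
κ = (pₒ − pₑ)/(1 − pₑ) = (0.7727 − 0.2684)/(1 − 0.2684) = 0.689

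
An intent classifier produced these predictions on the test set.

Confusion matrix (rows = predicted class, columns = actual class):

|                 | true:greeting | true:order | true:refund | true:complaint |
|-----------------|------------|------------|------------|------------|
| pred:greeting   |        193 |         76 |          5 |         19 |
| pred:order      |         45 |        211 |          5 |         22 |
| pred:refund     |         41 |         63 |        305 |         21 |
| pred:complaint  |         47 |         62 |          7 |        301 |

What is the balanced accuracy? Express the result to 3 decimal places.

Balanced accuracy = mean of per-class recall.
  greeting: recall = 193/326 = 0.5920
  order: recall = 211/412 = 0.5121
  refund: recall = 305/322 = 0.9472
  complaint: recall = 301/363 = 0.8292
Mean = (0.5920 + 0.5121 + 0.9472 + 0.8292) / 4 = 0.720

0.720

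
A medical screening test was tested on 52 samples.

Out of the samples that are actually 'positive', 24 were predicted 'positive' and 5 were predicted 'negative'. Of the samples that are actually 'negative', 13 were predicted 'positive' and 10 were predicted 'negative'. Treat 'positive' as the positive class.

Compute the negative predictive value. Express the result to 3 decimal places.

NPV = TN/(TN+FN) = 10/(10+5) = 0.667

0.667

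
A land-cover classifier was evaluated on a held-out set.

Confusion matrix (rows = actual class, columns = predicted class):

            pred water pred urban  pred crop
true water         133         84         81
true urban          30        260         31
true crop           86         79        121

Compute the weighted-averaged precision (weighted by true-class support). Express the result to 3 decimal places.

0.558

Per-class precision (TP/(TP+FP)):
  water: TP=133, FP=30+86=116 → 133/249 = 0.5341
  urban: TP=260, FP=84+79=163 → 260/423 = 0.6147
  crop: TP=121, FP=81+31=112 → 121/233 = 0.5193
Weighted-precision = Σ (supportᵢ/N)·precisionᵢ with N=905: (298/905)·0.5341 + (321/905)·0.6147 + (286/905)·0.5193 = 0.558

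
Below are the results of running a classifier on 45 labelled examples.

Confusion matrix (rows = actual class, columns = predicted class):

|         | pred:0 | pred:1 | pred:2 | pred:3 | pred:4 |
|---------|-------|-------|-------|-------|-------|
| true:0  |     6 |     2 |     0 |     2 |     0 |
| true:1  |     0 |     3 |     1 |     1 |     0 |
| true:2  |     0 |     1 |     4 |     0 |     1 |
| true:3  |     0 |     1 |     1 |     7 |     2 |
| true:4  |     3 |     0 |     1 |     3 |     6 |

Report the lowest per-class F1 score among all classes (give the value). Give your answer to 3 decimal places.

0.500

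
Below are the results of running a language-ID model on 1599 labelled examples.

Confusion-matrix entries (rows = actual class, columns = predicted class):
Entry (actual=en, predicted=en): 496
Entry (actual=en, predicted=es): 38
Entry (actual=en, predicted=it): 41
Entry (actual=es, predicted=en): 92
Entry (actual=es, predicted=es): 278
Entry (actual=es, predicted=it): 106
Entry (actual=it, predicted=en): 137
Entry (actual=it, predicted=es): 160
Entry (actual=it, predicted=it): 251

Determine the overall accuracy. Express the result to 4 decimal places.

0.6410

Accuracy = trace / total = (496+278+251=1025) / 1599 = 1025/1599 = 0.6410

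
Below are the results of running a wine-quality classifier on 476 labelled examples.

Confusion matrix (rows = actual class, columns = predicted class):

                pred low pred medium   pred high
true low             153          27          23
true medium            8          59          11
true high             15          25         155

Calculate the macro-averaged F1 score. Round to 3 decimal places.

0.746

Per-class F1 score (2·TP/(2·TP+FP+FN)):
  low: TP=153, FP=8+15=23, FN=27+23=50 → 306/379 = 0.8074
  medium: TP=59, FP=27+25=52, FN=8+11=19 → 118/189 = 0.6243
  high: TP=155, FP=23+11=34, FN=15+25=40 → 310/384 = 0.8073
Macro-F1 score = mean = (0.8074 + 0.6243 + 0.8073) / 3 = 0.746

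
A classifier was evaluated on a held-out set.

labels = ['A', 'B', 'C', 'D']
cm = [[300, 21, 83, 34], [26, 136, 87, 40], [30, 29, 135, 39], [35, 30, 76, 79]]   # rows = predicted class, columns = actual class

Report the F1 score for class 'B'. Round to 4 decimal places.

Take TP from the diagonal, FP from the rest of the 'B' prediction marginal, FN from the rest of the 'B' actual marginal.
F1 score = 2·TP/(2·TP+FP+FN).
B: TP=136, FP=26+87+40=153, FN=21+29+30=80 → 272/505 = 0.53861

0.5386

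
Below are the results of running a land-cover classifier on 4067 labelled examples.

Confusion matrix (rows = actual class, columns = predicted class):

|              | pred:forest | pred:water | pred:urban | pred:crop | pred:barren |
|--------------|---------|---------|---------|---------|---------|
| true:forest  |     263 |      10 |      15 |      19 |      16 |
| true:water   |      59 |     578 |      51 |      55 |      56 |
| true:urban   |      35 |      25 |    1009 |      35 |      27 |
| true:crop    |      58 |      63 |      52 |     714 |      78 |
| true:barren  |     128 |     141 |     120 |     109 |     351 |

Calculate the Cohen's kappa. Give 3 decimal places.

0.638

Observed agreement pₒ = trace/N = 2915/4067 = 0.7167
Expected agreement pₑ = Σ (rowᵢ·colᵢ)/N² = (323·543 + 799·817 + 1131·1247 + 965·932 + 849·528)/4067² = 0.2168
κ = (pₒ − pₑ)/(1 − pₑ) = (0.7167 − 0.2168)/(1 − 0.2168) = 0.638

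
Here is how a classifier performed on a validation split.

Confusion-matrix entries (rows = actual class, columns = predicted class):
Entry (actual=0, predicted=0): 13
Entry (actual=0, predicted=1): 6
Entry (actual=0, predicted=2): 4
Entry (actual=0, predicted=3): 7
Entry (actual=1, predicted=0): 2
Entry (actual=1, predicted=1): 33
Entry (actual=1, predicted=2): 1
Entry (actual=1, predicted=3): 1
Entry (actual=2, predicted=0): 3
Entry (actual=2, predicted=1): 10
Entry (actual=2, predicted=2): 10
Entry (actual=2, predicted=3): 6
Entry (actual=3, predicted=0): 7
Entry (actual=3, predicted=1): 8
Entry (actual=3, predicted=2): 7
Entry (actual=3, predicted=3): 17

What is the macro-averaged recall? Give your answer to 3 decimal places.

0.526

Per-class recall (TP/(TP+FN)):
  0: TP=13, FN=6+4+7=17 → 13/30 = 0.4333
  1: TP=33, FN=2+1+1=4 → 33/37 = 0.8919
  2: TP=10, FN=3+10+6=19 → 10/29 = 0.3448
  3: TP=17, FN=7+8+7=22 → 17/39 = 0.4359
Macro-recall = mean = (0.4333 + 0.8919 + 0.3448 + 0.4359) / 4 = 0.526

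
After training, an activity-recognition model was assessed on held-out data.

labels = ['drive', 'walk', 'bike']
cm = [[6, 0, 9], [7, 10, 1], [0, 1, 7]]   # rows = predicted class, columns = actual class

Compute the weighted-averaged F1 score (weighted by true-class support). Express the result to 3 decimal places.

0.553

Per-class F1 score (2·TP/(2·TP+FP+FN)):
  drive: TP=6, FP=0+9=9, FN=7+0=7 → 12/28 = 0.4286
  walk: TP=10, FP=7+1=8, FN=0+1=1 → 20/29 = 0.6897
  bike: TP=7, FP=0+1=1, FN=9+1=10 → 14/25 = 0.5600
Weighted-F1 score = Σ (supportᵢ/N)·F1 scoreᵢ with N=41: (13/41)·0.4286 + (11/41)·0.6897 + (17/41)·0.5600 = 0.553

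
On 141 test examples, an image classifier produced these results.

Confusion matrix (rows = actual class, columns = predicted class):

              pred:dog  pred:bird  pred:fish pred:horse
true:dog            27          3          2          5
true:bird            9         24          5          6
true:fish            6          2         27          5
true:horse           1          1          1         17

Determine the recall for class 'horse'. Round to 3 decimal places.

recall = TP/(TP+FN).
horse: TP=17, FN=1+1+1=3 → 17/20 = 0.8500

0.850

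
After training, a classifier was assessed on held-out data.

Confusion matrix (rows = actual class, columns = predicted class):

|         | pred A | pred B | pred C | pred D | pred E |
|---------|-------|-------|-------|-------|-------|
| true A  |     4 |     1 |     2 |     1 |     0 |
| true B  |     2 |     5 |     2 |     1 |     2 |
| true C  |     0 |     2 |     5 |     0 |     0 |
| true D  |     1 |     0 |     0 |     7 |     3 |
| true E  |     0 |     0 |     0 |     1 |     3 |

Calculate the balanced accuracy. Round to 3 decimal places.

Balanced accuracy = mean of per-class recall.
  A: recall = 4/8 = 0.5000
  B: recall = 5/12 = 0.4167
  C: recall = 5/7 = 0.7143
  D: recall = 7/11 = 0.6364
  E: recall = 3/4 = 0.7500
Mean = (0.5000 + 0.4167 + 0.7143 + 0.6364 + 0.7500) / 5 = 0.603

0.603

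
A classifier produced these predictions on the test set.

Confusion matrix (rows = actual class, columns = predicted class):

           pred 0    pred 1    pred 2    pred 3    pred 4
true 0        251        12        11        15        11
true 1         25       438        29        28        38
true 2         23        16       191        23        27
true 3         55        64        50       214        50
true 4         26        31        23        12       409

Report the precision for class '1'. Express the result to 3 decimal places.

0.781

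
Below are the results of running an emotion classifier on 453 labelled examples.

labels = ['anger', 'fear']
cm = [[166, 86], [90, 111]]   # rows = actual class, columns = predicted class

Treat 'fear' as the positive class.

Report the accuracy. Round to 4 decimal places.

Accuracy = (TP+TN)/N = (111+166)/453 = 0.6115

0.6115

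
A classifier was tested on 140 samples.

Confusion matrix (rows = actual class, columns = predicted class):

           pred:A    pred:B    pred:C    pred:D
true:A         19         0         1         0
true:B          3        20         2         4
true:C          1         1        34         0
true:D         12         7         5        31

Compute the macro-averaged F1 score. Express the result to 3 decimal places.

Per-class F1 score (2·TP/(2·TP+FP+FN)):
  A: TP=19, FP=3+1+12=16, FN=0+1+0=1 → 38/55 = 0.6909
  B: TP=20, FP=0+1+7=8, FN=3+2+4=9 → 40/57 = 0.7018
  C: TP=34, FP=1+2+5=8, FN=1+1+0=2 → 68/78 = 0.8718
  D: TP=31, FP=0+4+0=4, FN=12+7+5=24 → 62/90 = 0.6889
Macro-F1 score = mean = (0.6909 + 0.7018 + 0.8718 + 0.6889) / 4 = 0.738

0.738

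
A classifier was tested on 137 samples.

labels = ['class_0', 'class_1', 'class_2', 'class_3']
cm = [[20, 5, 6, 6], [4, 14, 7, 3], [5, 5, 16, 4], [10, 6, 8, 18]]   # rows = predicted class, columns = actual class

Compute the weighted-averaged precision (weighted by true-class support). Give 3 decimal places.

0.504

Per-class precision (TP/(TP+FP)):
  class_0: TP=20, FP=5+6+6=17 → 20/37 = 0.5405
  class_1: TP=14, FP=4+7+3=14 → 14/28 = 0.5000
  class_2: TP=16, FP=5+5+4=14 → 16/30 = 0.5333
  class_3: TP=18, FP=10+6+8=24 → 18/42 = 0.4286
Weighted-precision = Σ (supportᵢ/N)·precisionᵢ with N=137: (39/137)·0.5405 + (30/137)·0.5000 + (37/137)·0.5333 + (31/137)·0.4286 = 0.504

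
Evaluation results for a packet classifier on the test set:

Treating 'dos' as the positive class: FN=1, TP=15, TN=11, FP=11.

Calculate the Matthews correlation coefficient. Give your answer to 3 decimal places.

0.465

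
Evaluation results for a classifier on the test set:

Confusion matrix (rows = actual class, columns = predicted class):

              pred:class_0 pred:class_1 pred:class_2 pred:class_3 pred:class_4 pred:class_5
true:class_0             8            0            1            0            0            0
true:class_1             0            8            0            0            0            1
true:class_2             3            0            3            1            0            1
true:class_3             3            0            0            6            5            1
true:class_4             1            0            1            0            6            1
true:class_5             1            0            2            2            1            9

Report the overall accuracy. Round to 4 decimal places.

Accuracy = trace / total = (8+8+3+6+6+9=40) / 65 = 40/65 = 0.6154

0.6154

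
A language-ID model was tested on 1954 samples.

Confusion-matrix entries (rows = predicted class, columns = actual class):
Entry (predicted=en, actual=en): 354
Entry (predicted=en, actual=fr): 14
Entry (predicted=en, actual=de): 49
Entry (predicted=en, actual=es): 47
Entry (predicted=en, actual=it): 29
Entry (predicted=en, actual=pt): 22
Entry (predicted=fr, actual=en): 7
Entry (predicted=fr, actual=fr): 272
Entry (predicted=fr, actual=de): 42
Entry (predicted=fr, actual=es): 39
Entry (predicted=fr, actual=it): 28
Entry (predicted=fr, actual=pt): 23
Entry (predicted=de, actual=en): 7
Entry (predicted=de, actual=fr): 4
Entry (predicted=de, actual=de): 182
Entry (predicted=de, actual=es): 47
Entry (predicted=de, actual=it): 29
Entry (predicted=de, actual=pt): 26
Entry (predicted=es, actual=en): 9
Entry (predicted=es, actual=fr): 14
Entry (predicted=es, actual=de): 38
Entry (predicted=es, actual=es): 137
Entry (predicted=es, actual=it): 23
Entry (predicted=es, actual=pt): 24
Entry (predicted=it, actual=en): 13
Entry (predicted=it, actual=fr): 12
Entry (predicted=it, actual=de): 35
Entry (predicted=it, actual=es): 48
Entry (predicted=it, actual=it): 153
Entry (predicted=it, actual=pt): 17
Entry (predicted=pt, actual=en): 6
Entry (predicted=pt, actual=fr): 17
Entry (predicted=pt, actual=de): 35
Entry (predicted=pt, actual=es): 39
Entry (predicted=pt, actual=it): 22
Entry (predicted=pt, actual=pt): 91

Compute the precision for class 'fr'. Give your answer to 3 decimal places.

0.662

Take TP from the diagonal, FP from the rest of the 'fr' prediction marginal, FN from the rest of the 'fr' actual marginal.
precision = TP/(TP+FP).
fr: TP=272, FP=7+42+39+28+23=139 → 272/411 = 0.6618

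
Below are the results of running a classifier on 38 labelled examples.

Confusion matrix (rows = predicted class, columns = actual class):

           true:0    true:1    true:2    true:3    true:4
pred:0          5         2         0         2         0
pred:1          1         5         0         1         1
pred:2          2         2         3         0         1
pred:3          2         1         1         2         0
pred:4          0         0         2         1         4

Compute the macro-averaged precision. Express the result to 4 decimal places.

0.4921

Per-class precision (TP/(TP+FP)):
  0: TP=5, FP=2+0+2+0=4 → 5/9 = 0.55556
  1: TP=5, FP=1+0+1+1=3 → 5/8 = 0.62500
  2: TP=3, FP=2+2+0+1=5 → 3/8 = 0.37500
  3: TP=2, FP=2+1+1+0=4 → 2/6 = 0.33333
  4: TP=4, FP=0+0+2+1=3 → 4/7 = 0.57143
Macro-precision = mean = (0.55556 + 0.62500 + 0.37500 + 0.33333 + 0.57143) / 5 = 0.4921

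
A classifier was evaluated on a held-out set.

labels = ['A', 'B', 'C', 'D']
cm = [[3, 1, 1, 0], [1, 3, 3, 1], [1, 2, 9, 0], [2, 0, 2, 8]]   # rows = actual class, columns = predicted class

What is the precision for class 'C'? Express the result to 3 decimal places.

Take TP from the diagonal, FP from the rest of the 'C' prediction marginal, FN from the rest of the 'C' actual marginal.
precision = TP/(TP+FP).
C: TP=9, FP=1+3+2=6 → 9/15 = 0.6000

0.600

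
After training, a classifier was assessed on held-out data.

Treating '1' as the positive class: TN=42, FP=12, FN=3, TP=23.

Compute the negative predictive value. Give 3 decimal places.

NPV = TN/(TN+FN) = 42/(42+3) = 0.933

0.933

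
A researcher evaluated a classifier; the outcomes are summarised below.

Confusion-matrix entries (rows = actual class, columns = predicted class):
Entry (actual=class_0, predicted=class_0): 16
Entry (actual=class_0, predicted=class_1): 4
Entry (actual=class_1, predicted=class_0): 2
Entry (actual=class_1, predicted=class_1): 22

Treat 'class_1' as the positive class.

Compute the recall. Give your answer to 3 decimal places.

0.917

Recall = TP/(TP+FN) = 22/(22+2) = 22/24 = 0.917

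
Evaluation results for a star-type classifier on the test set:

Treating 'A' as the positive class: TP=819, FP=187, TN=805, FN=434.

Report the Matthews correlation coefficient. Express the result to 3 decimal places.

MCC = (TP·TN − FP·FN) / √((TP+FP)(TP+FN)(TN+FP)(TN+FN))
Numerator = 819·805 − 187·434 = 578137
Denominator = √(1006·1253·992·1239) = √1549287547584 = 1244703.7991
MCC = 578137 / 1244703.7991 = 0.464

0.464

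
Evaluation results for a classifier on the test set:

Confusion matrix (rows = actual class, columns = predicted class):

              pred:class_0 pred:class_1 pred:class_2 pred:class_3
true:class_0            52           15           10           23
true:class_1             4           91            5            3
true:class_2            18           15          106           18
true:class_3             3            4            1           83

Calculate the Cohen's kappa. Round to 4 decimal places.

0.6472

Observed agreement pₒ = trace/N = 332/451 = 0.73614
Expected agreement pₑ = Σ (rowᵢ·colᵢ)/N² = (100·77 + 103·125 + 157·122 + 91·127)/451² = 0.25214
κ = (pₒ − pₑ)/(1 − pₑ) = (0.73614 − 0.25214)/(1 − 0.25214) = 0.6472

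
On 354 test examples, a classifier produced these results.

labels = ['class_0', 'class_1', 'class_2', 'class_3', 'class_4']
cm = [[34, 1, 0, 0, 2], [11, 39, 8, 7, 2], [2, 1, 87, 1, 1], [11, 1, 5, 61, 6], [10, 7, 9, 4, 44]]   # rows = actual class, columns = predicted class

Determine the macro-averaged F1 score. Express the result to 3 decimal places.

0.729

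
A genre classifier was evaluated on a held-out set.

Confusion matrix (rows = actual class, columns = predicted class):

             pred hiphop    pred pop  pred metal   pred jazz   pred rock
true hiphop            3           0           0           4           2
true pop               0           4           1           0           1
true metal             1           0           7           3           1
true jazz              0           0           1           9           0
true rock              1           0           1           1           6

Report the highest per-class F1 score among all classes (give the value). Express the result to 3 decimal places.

Per-class F1 score (2·TP/(2·TP+FP+FN)):
  hiphop: TP=3, FP=0+1+0+1=2, FN=0+0+4+2=6 → 6/14 = 0.4286
  pop: TP=4, FP=0+0+0+0=0, FN=0+1+0+1=2 → 8/10 = 0.8000
  metal: TP=7, FP=0+1+1+1=3, FN=1+0+3+1=5 → 14/22 = 0.6364
  jazz: TP=9, FP=4+0+3+1=8, FN=0+0+1+0=1 → 18/27 = 0.6667
  rock: TP=6, FP=2+1+1+0=4, FN=1+0+1+1=3 → 12/19 = 0.6316
Highest is class 'pop' with F1 score = 0.800.

0.800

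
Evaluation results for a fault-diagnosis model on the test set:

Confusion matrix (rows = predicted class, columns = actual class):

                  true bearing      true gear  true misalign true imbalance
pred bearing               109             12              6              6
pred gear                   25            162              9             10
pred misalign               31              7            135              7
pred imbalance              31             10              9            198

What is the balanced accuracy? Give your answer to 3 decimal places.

Balanced accuracy = mean of per-class recall.
  bearing: recall = 109/196 = 0.5561
  gear: recall = 162/191 = 0.8482
  misalign: recall = 135/159 = 0.8491
  imbalance: recall = 198/221 = 0.8959
Mean = (0.5561 + 0.8482 + 0.8491 + 0.8959) / 4 = 0.787

0.787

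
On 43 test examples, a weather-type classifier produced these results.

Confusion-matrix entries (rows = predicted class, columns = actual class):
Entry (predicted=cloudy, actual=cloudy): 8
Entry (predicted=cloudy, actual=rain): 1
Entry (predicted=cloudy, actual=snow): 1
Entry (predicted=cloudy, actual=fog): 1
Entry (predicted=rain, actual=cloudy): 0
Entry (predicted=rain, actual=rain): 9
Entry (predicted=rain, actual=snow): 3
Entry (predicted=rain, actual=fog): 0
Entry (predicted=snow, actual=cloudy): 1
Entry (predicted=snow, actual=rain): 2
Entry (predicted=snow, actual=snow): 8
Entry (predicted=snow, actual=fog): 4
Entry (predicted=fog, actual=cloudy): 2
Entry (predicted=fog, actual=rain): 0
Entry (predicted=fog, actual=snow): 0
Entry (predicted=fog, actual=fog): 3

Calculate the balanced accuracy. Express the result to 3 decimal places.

Balanced accuracy = mean of per-class recall.
  cloudy: recall = 8/11 = 0.7273
  rain: recall = 9/12 = 0.7500
  snow: recall = 8/12 = 0.6667
  fog: recall = 3/8 = 0.3750
Mean = (0.7273 + 0.7500 + 0.6667 + 0.3750) / 4 = 0.630

0.630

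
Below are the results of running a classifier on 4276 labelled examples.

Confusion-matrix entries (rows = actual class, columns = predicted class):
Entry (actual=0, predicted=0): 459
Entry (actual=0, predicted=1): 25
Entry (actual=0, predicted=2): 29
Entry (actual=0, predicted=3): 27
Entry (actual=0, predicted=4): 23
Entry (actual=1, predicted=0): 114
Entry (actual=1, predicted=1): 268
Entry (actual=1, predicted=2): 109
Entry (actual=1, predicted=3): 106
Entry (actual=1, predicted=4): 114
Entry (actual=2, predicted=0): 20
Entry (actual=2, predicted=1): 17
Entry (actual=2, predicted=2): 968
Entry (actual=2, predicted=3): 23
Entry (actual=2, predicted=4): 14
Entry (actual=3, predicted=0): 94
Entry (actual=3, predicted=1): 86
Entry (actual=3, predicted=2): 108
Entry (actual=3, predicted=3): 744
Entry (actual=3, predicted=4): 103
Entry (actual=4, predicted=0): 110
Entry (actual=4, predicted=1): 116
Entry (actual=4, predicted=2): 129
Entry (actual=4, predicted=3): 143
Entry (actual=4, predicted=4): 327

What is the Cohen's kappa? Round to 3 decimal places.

0.552

Observed agreement pₒ = trace/N = 2766/4276 = 0.6469
Expected agreement pₑ = Σ (rowᵢ·colᵢ)/N² = (563·797 + 711·512 + 1042·1343 + 1135·1043 + 825·581)/4276² = 0.2119
κ = (pₒ − pₑ)/(1 − pₑ) = (0.6469 − 0.2119)/(1 − 0.2119) = 0.552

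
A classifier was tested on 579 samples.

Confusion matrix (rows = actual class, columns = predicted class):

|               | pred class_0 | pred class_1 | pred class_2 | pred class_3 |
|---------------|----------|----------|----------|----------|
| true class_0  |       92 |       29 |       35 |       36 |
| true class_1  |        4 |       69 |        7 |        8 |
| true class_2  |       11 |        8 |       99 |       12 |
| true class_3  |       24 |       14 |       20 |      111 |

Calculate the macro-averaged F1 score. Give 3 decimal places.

Per-class F1 score (2·TP/(2·TP+FP+FN)):
  class_0: TP=92, FP=4+11+24=39, FN=29+35+36=100 → 184/323 = 0.5697
  class_1: TP=69, FP=29+8+14=51, FN=4+7+8=19 → 138/208 = 0.6635
  class_2: TP=99, FP=35+7+20=62, FN=11+8+12=31 → 198/291 = 0.6804
  class_3: TP=111, FP=36+8+12=56, FN=24+14+20=58 → 222/336 = 0.6607
Macro-F1 score = mean = (0.5697 + 0.6635 + 0.6804 + 0.6607) / 4 = 0.644

0.644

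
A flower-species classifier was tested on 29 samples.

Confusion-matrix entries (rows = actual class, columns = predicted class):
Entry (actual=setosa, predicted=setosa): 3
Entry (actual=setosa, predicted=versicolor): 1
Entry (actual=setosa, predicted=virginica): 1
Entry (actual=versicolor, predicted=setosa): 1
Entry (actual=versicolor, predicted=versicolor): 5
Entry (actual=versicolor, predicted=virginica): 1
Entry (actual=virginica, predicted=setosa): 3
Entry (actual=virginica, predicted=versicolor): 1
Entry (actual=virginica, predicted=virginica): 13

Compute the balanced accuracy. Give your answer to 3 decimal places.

0.693

Balanced accuracy = mean of per-class recall.
  setosa: recall = 3/5 = 0.6000
  versicolor: recall = 5/7 = 0.7143
  virginica: recall = 13/17 = 0.7647
Mean = (0.6000 + 0.7143 + 0.7647) / 3 = 0.693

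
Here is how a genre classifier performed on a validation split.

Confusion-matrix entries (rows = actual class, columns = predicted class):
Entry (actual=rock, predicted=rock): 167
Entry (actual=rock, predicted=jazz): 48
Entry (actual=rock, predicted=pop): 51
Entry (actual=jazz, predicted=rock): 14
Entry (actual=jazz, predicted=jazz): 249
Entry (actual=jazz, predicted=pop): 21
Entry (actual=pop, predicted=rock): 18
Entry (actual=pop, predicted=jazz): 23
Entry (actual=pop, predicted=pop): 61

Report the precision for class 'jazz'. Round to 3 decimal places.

0.778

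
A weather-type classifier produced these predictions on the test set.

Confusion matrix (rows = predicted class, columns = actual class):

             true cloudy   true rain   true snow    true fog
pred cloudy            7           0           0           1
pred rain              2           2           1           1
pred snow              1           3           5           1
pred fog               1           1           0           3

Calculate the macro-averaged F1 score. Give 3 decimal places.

0.560

Per-class F1 score (2·TP/(2·TP+FP+FN)):
  cloudy: TP=7, FP=0+0+1=1, FN=2+1+1=4 → 14/19 = 0.7368
  rain: TP=2, FP=2+1+1=4, FN=0+3+1=4 → 4/12 = 0.3333
  snow: TP=5, FP=1+3+1=5, FN=0+1+0=1 → 10/16 = 0.6250
  fog: TP=3, FP=1+1+0=2, FN=1+1+1=3 → 6/11 = 0.5455
Macro-F1 score = mean = (0.7368 + 0.3333 + 0.6250 + 0.5455) / 4 = 0.560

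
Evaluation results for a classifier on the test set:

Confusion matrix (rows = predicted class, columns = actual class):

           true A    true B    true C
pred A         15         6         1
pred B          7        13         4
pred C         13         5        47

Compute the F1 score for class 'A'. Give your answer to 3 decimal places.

0.526

Take TP from the diagonal, FP from the rest of the 'A' prediction marginal, FN from the rest of the 'A' actual marginal.
F1 score = 2·TP/(2·TP+FP+FN).
A: TP=15, FP=6+1=7, FN=7+13=20 → 30/57 = 0.5263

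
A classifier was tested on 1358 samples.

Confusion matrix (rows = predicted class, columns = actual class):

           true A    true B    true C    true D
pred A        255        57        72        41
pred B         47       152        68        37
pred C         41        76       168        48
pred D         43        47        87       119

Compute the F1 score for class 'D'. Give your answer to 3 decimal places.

0.440

F1 score = 2·TP/(2·TP+FP+FN).
D: TP=119, FP=43+47+87=177, FN=41+37+48=126 → 238/541 = 0.4399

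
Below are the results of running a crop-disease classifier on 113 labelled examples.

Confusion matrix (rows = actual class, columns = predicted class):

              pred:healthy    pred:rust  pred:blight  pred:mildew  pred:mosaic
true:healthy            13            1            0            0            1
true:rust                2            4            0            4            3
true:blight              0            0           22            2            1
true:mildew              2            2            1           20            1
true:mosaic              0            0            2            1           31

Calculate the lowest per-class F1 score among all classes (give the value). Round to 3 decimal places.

Per-class F1 score (2·TP/(2·TP+FP+FN)):
  healthy: TP=13, FP=2+0+2+0=4, FN=1+0+0+1=2 → 26/32 = 0.8125
  rust: TP=4, FP=1+0+2+0=3, FN=2+0+4+3=9 → 8/20 = 0.4000
  blight: TP=22, FP=0+0+1+2=3, FN=0+0+2+1=3 → 44/50 = 0.8800
  mildew: TP=20, FP=0+4+2+1=7, FN=2+2+1+1=6 → 40/53 = 0.7547
  mosaic: TP=31, FP=1+3+1+1=6, FN=0+0+2+1=3 → 62/71 = 0.8732
Lowest is class 'rust' with F1 score = 0.400.

0.400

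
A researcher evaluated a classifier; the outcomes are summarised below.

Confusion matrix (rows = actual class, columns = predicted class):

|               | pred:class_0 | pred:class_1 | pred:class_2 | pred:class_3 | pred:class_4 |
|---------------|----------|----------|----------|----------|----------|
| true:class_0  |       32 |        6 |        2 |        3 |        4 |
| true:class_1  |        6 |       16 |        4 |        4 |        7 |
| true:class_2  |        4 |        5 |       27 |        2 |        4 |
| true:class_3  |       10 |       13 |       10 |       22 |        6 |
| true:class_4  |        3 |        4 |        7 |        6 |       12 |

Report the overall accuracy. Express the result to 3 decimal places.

0.498

Accuracy = trace / total = (32+16+27+22+12=109) / 219 = 109/219 = 0.498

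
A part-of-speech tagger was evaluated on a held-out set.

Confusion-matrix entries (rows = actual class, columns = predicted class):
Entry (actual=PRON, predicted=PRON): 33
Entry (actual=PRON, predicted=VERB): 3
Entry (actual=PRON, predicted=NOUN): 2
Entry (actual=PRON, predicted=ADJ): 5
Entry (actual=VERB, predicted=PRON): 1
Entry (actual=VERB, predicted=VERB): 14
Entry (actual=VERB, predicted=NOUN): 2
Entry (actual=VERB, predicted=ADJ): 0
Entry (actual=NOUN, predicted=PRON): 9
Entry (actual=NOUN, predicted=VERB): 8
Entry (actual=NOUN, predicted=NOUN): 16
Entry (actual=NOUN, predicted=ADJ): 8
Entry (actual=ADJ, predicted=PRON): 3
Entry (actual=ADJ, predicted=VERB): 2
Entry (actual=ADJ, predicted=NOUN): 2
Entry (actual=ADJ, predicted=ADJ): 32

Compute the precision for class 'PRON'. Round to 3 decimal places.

0.717

Treat 'PRON' as positive and all other classes as negative.
precision = TP/(TP+FP).
PRON: TP=33, FP=1+9+3=13 → 33/46 = 0.7174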